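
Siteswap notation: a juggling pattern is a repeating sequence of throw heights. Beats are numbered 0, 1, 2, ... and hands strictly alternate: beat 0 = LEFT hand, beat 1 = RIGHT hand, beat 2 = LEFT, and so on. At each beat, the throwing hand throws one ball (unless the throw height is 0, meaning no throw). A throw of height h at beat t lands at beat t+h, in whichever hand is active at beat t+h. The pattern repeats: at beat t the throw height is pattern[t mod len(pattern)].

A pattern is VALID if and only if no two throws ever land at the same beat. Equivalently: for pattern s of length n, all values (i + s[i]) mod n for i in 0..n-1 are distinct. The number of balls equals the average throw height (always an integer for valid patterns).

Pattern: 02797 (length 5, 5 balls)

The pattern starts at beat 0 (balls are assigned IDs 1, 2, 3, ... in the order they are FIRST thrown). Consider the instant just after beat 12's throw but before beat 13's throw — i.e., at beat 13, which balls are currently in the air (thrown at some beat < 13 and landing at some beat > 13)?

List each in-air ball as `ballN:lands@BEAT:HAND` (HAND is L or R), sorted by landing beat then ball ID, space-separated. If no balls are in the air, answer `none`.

Beat 1 (R): throw ball1 h=2 -> lands@3:R; in-air after throw: [b1@3:R]
Beat 2 (L): throw ball2 h=7 -> lands@9:R; in-air after throw: [b1@3:R b2@9:R]
Beat 3 (R): throw ball1 h=9 -> lands@12:L; in-air after throw: [b2@9:R b1@12:L]
Beat 4 (L): throw ball3 h=7 -> lands@11:R; in-air after throw: [b2@9:R b3@11:R b1@12:L]
Beat 6 (L): throw ball4 h=2 -> lands@8:L; in-air after throw: [b4@8:L b2@9:R b3@11:R b1@12:L]
Beat 7 (R): throw ball5 h=7 -> lands@14:L; in-air after throw: [b4@8:L b2@9:R b3@11:R b1@12:L b5@14:L]
Beat 8 (L): throw ball4 h=9 -> lands@17:R; in-air after throw: [b2@9:R b3@11:R b1@12:L b5@14:L b4@17:R]
Beat 9 (R): throw ball2 h=7 -> lands@16:L; in-air after throw: [b3@11:R b1@12:L b5@14:L b2@16:L b4@17:R]
Beat 11 (R): throw ball3 h=2 -> lands@13:R; in-air after throw: [b1@12:L b3@13:R b5@14:L b2@16:L b4@17:R]
Beat 12 (L): throw ball1 h=7 -> lands@19:R; in-air after throw: [b3@13:R b5@14:L b2@16:L b4@17:R b1@19:R]
Beat 13 (R): throw ball3 h=9 -> lands@22:L; in-air after throw: [b5@14:L b2@16:L b4@17:R b1@19:R b3@22:L]

Answer: ball5:lands@14:L ball2:lands@16:L ball4:lands@17:R ball1:lands@19:R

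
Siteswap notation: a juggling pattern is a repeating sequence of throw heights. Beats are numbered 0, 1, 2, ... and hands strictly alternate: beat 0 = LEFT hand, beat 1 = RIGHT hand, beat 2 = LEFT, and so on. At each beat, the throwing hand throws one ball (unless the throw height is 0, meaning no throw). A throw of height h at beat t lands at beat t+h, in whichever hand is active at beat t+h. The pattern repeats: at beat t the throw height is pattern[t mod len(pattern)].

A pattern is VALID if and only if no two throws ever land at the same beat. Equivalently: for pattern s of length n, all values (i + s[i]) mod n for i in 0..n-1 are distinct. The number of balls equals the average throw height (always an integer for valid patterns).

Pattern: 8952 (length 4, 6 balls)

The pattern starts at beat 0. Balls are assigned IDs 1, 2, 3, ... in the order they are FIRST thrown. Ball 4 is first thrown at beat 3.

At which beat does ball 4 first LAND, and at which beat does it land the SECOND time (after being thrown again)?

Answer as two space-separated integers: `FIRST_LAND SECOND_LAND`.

Answer: 5 14

Derivation:
Beat 0 (L): throw ball1 h=8 -> lands@8:L; in-air after throw: [b1@8:L]
Beat 1 (R): throw ball2 h=9 -> lands@10:L; in-air after throw: [b1@8:L b2@10:L]
Beat 2 (L): throw ball3 h=5 -> lands@7:R; in-air after throw: [b3@7:R b1@8:L b2@10:L]
Beat 3 (R): throw ball4 h=2 -> lands@5:R; in-air after throw: [b4@5:R b3@7:R b1@8:L b2@10:L]
Beat 4 (L): throw ball5 h=8 -> lands@12:L; in-air after throw: [b4@5:R b3@7:R b1@8:L b2@10:L b5@12:L]
Beat 5 (R): throw ball4 h=9 -> lands@14:L; in-air after throw: [b3@7:R b1@8:L b2@10:L b5@12:L b4@14:L]
Beat 6 (L): throw ball6 h=5 -> lands@11:R; in-air after throw: [b3@7:R b1@8:L b2@10:L b6@11:R b5@12:L b4@14:L]
Beat 7 (R): throw ball3 h=2 -> lands@9:R; in-air after throw: [b1@8:L b3@9:R b2@10:L b6@11:R b5@12:L b4@14:L]
Beat 8 (L): throw ball1 h=8 -> lands@16:L; in-air after throw: [b3@9:R b2@10:L b6@11:R b5@12:L b4@14:L b1@16:L]
Beat 9 (R): throw ball3 h=9 -> lands@18:L; in-air after throw: [b2@10:L b6@11:R b5@12:L b4@14:L b1@16:L b3@18:L]
Beat 10 (L): throw ball2 h=5 -> lands@15:R; in-air after throw: [b6@11:R b5@12:L b4@14:L b2@15:R b1@16:L b3@18:L]
Beat 11 (R): throw ball6 h=2 -> lands@13:R; in-air after throw: [b5@12:L b6@13:R b4@14:L b2@15:R b1@16:L b3@18:L]
Beat 12 (L): throw ball5 h=8 -> lands@20:L; in-air after throw: [b6@13:R b4@14:L b2@15:R b1@16:L b3@18:L b5@20:L]
Beat 13 (R): throw ball6 h=9 -> lands@22:L; in-air after throw: [b4@14:L b2@15:R b1@16:L b3@18:L b5@20:L b6@22:L]
Beat 14 (L): throw ball4 h=5 -> lands@19:R; in-air after throw: [b2@15:R b1@16:L b3@18:L b4@19:R b5@20:L b6@22:L]
Ball 4: thrown@3 h=2 -> first land @5; rethrown@5 h=9 -> second land @14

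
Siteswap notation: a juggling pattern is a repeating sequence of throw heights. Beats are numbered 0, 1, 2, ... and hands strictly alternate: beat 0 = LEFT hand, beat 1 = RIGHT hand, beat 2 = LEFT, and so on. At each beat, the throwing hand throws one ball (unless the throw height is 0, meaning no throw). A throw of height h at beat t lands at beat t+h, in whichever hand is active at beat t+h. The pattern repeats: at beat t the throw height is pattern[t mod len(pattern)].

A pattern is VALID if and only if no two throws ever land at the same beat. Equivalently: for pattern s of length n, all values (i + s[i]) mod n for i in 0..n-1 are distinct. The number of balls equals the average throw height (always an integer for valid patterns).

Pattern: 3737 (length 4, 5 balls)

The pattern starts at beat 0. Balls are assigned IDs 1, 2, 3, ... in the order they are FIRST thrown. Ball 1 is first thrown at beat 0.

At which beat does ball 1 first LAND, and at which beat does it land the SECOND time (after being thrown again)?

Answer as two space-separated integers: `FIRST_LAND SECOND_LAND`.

Answer: 3 10

Derivation:
Beat 0 (L): throw ball1 h=3 -> lands@3:R; in-air after throw: [b1@3:R]
Beat 1 (R): throw ball2 h=7 -> lands@8:L; in-air after throw: [b1@3:R b2@8:L]
Beat 2 (L): throw ball3 h=3 -> lands@5:R; in-air after throw: [b1@3:R b3@5:R b2@8:L]
Beat 3 (R): throw ball1 h=7 -> lands@10:L; in-air after throw: [b3@5:R b2@8:L b1@10:L]
Beat 4 (L): throw ball4 h=3 -> lands@7:R; in-air after throw: [b3@5:R b4@7:R b2@8:L b1@10:L]
Beat 5 (R): throw ball3 h=7 -> lands@12:L; in-air after throw: [b4@7:R b2@8:L b1@10:L b3@12:L]
Beat 6 (L): throw ball5 h=3 -> lands@9:R; in-air after throw: [b4@7:R b2@8:L b5@9:R b1@10:L b3@12:L]
Beat 7 (R): throw ball4 h=7 -> lands@14:L; in-air after throw: [b2@8:L b5@9:R b1@10:L b3@12:L b4@14:L]
Beat 8 (L): throw ball2 h=3 -> lands@11:R; in-air after throw: [b5@9:R b1@10:L b2@11:R b3@12:L b4@14:L]
Beat 9 (R): throw ball5 h=7 -> lands@16:L; in-air after throw: [b1@10:L b2@11:R b3@12:L b4@14:L b5@16:L]
Beat 10 (L): throw ball1 h=3 -> lands@13:R; in-air after throw: [b2@11:R b3@12:L b1@13:R b4@14:L b5@16:L]
Ball 1: thrown@0 h=3 -> first land @3; rethrown@3 h=7 -> second land @10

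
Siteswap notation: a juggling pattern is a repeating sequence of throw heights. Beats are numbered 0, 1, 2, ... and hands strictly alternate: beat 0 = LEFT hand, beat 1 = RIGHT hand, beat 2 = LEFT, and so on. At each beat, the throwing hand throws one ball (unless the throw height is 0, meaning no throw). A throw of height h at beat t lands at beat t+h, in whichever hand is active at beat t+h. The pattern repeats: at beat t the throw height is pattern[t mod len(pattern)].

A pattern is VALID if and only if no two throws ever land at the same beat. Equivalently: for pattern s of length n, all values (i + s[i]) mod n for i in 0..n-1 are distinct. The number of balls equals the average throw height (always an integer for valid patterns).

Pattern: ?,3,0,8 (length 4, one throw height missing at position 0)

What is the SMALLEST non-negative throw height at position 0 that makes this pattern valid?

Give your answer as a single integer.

i=0: s[i]=? (unknown)
i=1: (1 + 3) mod 4 = 0
i=2: (2 + 0) mod 4 = 2
i=3: (3 + 8) mod 4 = 3
Known residues: [0, 2, 3]; need a permutation of 0..3, so missing residue r = 1
Need (0 + s) mod 4 = 1; smallest s = (1 - 0) mod 4 = 1

Answer: 1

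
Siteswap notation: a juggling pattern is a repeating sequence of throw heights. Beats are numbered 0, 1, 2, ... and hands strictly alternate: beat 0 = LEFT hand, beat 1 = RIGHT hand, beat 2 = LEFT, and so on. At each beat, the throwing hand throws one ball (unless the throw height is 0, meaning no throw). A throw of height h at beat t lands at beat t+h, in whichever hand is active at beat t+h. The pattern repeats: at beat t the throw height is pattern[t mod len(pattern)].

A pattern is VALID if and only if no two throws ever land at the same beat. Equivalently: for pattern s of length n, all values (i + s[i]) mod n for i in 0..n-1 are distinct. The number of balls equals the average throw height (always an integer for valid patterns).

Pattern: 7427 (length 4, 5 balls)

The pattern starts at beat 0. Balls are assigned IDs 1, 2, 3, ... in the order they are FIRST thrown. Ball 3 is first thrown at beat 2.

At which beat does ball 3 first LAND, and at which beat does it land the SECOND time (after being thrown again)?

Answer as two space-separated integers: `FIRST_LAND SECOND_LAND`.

Beat 0 (L): throw ball1 h=7 -> lands@7:R; in-air after throw: [b1@7:R]
Beat 1 (R): throw ball2 h=4 -> lands@5:R; in-air after throw: [b2@5:R b1@7:R]
Beat 2 (L): throw ball3 h=2 -> lands@4:L; in-air after throw: [b3@4:L b2@5:R b1@7:R]
Beat 3 (R): throw ball4 h=7 -> lands@10:L; in-air after throw: [b3@4:L b2@5:R b1@7:R b4@10:L]
Beat 4 (L): throw ball3 h=7 -> lands@11:R; in-air after throw: [b2@5:R b1@7:R b4@10:L b3@11:R]
Beat 5 (R): throw ball2 h=4 -> lands@9:R; in-air after throw: [b1@7:R b2@9:R b4@10:L b3@11:R]
Beat 6 (L): throw ball5 h=2 -> lands@8:L; in-air after throw: [b1@7:R b5@8:L b2@9:R b4@10:L b3@11:R]
Beat 7 (R): throw ball1 h=7 -> lands@14:L; in-air after throw: [b5@8:L b2@9:R b4@10:L b3@11:R b1@14:L]
Beat 8 (L): throw ball5 h=7 -> lands@15:R; in-air after throw: [b2@9:R b4@10:L b3@11:R b1@14:L b5@15:R]
Beat 9 (R): throw ball2 h=4 -> lands@13:R; in-air after throw: [b4@10:L b3@11:R b2@13:R b1@14:L b5@15:R]
Beat 10 (L): throw ball4 h=2 -> lands@12:L; in-air after throw: [b3@11:R b4@12:L b2@13:R b1@14:L b5@15:R]
Beat 11 (R): throw ball3 h=7 -> lands@18:L; in-air after throw: [b4@12:L b2@13:R b1@14:L b5@15:R b3@18:L]
Ball 3: thrown@2 h=2 -> first land @4; rethrown@4 h=7 -> second land @11

Answer: 4 11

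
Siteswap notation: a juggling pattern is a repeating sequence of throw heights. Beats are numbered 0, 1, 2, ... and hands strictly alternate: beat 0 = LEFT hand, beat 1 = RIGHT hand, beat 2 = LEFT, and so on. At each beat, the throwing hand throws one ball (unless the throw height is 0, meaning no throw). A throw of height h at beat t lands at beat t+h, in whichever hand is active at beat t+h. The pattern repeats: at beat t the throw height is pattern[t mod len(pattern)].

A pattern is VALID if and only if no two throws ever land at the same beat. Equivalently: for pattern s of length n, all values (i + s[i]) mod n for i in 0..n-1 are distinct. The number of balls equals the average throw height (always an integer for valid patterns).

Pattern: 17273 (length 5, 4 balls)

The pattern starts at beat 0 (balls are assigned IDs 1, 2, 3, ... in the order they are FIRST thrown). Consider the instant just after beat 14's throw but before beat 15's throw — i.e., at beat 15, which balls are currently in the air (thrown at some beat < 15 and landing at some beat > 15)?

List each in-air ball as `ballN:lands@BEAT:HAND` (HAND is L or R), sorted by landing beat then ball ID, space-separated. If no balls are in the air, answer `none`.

Beat 0 (L): throw ball1 h=1 -> lands@1:R; in-air after throw: [b1@1:R]
Beat 1 (R): throw ball1 h=7 -> lands@8:L; in-air after throw: [b1@8:L]
Beat 2 (L): throw ball2 h=2 -> lands@4:L; in-air after throw: [b2@4:L b1@8:L]
Beat 3 (R): throw ball3 h=7 -> lands@10:L; in-air after throw: [b2@4:L b1@8:L b3@10:L]
Beat 4 (L): throw ball2 h=3 -> lands@7:R; in-air after throw: [b2@7:R b1@8:L b3@10:L]
Beat 5 (R): throw ball4 h=1 -> lands@6:L; in-air after throw: [b4@6:L b2@7:R b1@8:L b3@10:L]
Beat 6 (L): throw ball4 h=7 -> lands@13:R; in-air after throw: [b2@7:R b1@8:L b3@10:L b4@13:R]
Beat 7 (R): throw ball2 h=2 -> lands@9:R; in-air after throw: [b1@8:L b2@9:R b3@10:L b4@13:R]
Beat 8 (L): throw ball1 h=7 -> lands@15:R; in-air after throw: [b2@9:R b3@10:L b4@13:R b1@15:R]
Beat 9 (R): throw ball2 h=3 -> lands@12:L; in-air after throw: [b3@10:L b2@12:L b4@13:R b1@15:R]
Beat 10 (L): throw ball3 h=1 -> lands@11:R; in-air after throw: [b3@11:R b2@12:L b4@13:R b1@15:R]
Beat 11 (R): throw ball3 h=7 -> lands@18:L; in-air after throw: [b2@12:L b4@13:R b1@15:R b3@18:L]
Beat 12 (L): throw ball2 h=2 -> lands@14:L; in-air after throw: [b4@13:R b2@14:L b1@15:R b3@18:L]
Beat 13 (R): throw ball4 h=7 -> lands@20:L; in-air after throw: [b2@14:L b1@15:R b3@18:L b4@20:L]
Beat 14 (L): throw ball2 h=3 -> lands@17:R; in-air after throw: [b1@15:R b2@17:R b3@18:L b4@20:L]
Beat 15 (R): throw ball1 h=1 -> lands@16:L; in-air after throw: [b1@16:L b2@17:R b3@18:L b4@20:L]

Answer: ball2:lands@17:R ball3:lands@18:L ball4:lands@20:L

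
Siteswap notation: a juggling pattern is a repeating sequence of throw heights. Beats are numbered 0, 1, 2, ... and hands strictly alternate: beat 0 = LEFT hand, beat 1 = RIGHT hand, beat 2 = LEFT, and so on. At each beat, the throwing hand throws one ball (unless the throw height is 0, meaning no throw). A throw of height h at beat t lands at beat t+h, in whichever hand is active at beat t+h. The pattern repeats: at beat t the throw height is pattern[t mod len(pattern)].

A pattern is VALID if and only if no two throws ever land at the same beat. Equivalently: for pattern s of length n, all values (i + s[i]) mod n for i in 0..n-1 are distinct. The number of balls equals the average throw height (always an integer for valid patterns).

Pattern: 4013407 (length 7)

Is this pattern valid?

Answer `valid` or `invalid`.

Answer: invalid

Derivation:
i=0: (i + s[i]) mod n = (0 + 4) mod 7 = 4
i=1: (i + s[i]) mod n = (1 + 0) mod 7 = 1
i=2: (i + s[i]) mod n = (2 + 1) mod 7 = 3
i=3: (i + s[i]) mod n = (3 + 3) mod 7 = 6
i=4: (i + s[i]) mod n = (4 + 4) mod 7 = 1
i=5: (i + s[i]) mod n = (5 + 0) mod 7 = 5
i=6: (i + s[i]) mod n = (6 + 7) mod 7 = 6
Residues: [4, 1, 3, 6, 1, 5, 6], distinct: False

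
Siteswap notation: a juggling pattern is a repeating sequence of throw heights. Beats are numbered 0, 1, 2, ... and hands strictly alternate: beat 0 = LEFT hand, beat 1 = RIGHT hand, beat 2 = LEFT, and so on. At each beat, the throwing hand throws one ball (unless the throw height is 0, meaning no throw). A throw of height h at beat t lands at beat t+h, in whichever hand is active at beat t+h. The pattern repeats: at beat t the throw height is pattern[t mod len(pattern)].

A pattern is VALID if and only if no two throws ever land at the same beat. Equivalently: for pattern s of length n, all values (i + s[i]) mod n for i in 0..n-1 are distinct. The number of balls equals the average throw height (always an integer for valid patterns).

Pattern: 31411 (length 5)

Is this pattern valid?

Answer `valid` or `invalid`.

Answer: valid

Derivation:
i=0: (i + s[i]) mod n = (0 + 3) mod 5 = 3
i=1: (i + s[i]) mod n = (1 + 1) mod 5 = 2
i=2: (i + s[i]) mod n = (2 + 4) mod 5 = 1
i=3: (i + s[i]) mod n = (3 + 1) mod 5 = 4
i=4: (i + s[i]) mod n = (4 + 1) mod 5 = 0
Residues: [3, 2, 1, 4, 0], distinct: True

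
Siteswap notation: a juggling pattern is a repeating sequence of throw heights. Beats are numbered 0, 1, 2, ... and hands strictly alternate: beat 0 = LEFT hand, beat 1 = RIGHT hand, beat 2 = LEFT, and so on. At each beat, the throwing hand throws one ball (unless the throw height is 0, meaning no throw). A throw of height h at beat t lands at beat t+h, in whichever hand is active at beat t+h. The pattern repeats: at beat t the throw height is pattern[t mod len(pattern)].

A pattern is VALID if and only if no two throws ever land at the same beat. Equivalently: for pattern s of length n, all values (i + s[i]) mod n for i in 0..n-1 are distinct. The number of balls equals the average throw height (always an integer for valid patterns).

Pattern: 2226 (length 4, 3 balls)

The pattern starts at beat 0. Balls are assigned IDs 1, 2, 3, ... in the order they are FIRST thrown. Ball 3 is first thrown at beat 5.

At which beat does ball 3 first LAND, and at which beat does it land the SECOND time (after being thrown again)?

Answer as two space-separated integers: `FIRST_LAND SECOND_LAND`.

Beat 0 (L): throw ball1 h=2 -> lands@2:L; in-air after throw: [b1@2:L]
Beat 1 (R): throw ball2 h=2 -> lands@3:R; in-air after throw: [b1@2:L b2@3:R]
Beat 2 (L): throw ball1 h=2 -> lands@4:L; in-air after throw: [b2@3:R b1@4:L]
Beat 3 (R): throw ball2 h=6 -> lands@9:R; in-air after throw: [b1@4:L b2@9:R]
Beat 4 (L): throw ball1 h=2 -> lands@6:L; in-air after throw: [b1@6:L b2@9:R]
Beat 5 (R): throw ball3 h=2 -> lands@7:R; in-air after throw: [b1@6:L b3@7:R b2@9:R]
Beat 6 (L): throw ball1 h=2 -> lands@8:L; in-air after throw: [b3@7:R b1@8:L b2@9:R]
Beat 7 (R): throw ball3 h=6 -> lands@13:R; in-air after throw: [b1@8:L b2@9:R b3@13:R]
Beat 8 (L): throw ball1 h=2 -> lands@10:L; in-air after throw: [b2@9:R b1@10:L b3@13:R]
Beat 9 (R): throw ball2 h=2 -> lands@11:R; in-air after throw: [b1@10:L b2@11:R b3@13:R]
Beat 10 (L): throw ball1 h=2 -> lands@12:L; in-air after throw: [b2@11:R b1@12:L b3@13:R]
Beat 11 (R): throw ball2 h=6 -> lands@17:R; in-air after throw: [b1@12:L b3@13:R b2@17:R]
Beat 12 (L): throw ball1 h=2 -> lands@14:L; in-air after throw: [b3@13:R b1@14:L b2@17:R]
Beat 13 (R): throw ball3 h=2 -> lands@15:R; in-air after throw: [b1@14:L b3@15:R b2@17:R]
Ball 3: thrown@5 h=2 -> first land @7; rethrown@7 h=6 -> second land @13

Answer: 7 13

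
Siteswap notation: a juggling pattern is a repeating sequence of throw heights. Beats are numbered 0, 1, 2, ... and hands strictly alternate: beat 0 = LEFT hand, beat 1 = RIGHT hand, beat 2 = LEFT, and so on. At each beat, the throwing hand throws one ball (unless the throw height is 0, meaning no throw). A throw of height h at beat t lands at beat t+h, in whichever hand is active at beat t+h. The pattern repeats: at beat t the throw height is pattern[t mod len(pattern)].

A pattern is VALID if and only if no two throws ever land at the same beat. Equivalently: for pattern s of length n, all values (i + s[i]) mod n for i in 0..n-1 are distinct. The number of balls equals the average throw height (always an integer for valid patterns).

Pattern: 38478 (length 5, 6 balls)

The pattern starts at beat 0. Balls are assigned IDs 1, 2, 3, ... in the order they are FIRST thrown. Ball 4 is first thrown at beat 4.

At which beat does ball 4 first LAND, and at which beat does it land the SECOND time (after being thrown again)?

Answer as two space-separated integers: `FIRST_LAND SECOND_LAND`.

Answer: 12 16

Derivation:
Beat 0 (L): throw ball1 h=3 -> lands@3:R; in-air after throw: [b1@3:R]
Beat 1 (R): throw ball2 h=8 -> lands@9:R; in-air after throw: [b1@3:R b2@9:R]
Beat 2 (L): throw ball3 h=4 -> lands@6:L; in-air after throw: [b1@3:R b3@6:L b2@9:R]
Beat 3 (R): throw ball1 h=7 -> lands@10:L; in-air after throw: [b3@6:L b2@9:R b1@10:L]
Beat 4 (L): throw ball4 h=8 -> lands@12:L; in-air after throw: [b3@6:L b2@9:R b1@10:L b4@12:L]
Beat 5 (R): throw ball5 h=3 -> lands@8:L; in-air after throw: [b3@6:L b5@8:L b2@9:R b1@10:L b4@12:L]
Beat 6 (L): throw ball3 h=8 -> lands@14:L; in-air after throw: [b5@8:L b2@9:R b1@10:L b4@12:L b3@14:L]
Beat 7 (R): throw ball6 h=4 -> lands@11:R; in-air after throw: [b5@8:L b2@9:R b1@10:L b6@11:R b4@12:L b3@14:L]
Beat 8 (L): throw ball5 h=7 -> lands@15:R; in-air after throw: [b2@9:R b1@10:L b6@11:R b4@12:L b3@14:L b5@15:R]
Beat 9 (R): throw ball2 h=8 -> lands@17:R; in-air after throw: [b1@10:L b6@11:R b4@12:L b3@14:L b5@15:R b2@17:R]
Beat 10 (L): throw ball1 h=3 -> lands@13:R; in-air after throw: [b6@11:R b4@12:L b1@13:R b3@14:L b5@15:R b2@17:R]
Beat 11 (R): throw ball6 h=8 -> lands@19:R; in-air after throw: [b4@12:L b1@13:R b3@14:L b5@15:R b2@17:R b6@19:R]
Beat 12 (L): throw ball4 h=4 -> lands@16:L; in-air after throw: [b1@13:R b3@14:L b5@15:R b4@16:L b2@17:R b6@19:R]
Beat 13 (R): throw ball1 h=7 -> lands@20:L; in-air after throw: [b3@14:L b5@15:R b4@16:L b2@17:R b6@19:R b1@20:L]
Beat 14 (L): throw ball3 h=8 -> lands@22:L; in-air after throw: [b5@15:R b4@16:L b2@17:R b6@19:R b1@20:L b3@22:L]
Beat 15 (R): throw ball5 h=3 -> lands@18:L; in-air after throw: [b4@16:L b2@17:R b5@18:L b6@19:R b1@20:L b3@22:L]
Beat 16 (L): throw ball4 h=8 -> lands@24:L; in-air after throw: [b2@17:R b5@18:L b6@19:R b1@20:L b3@22:L b4@24:L]
Ball 4: thrown@4 h=8 -> first land @12; rethrown@12 h=4 -> second land @16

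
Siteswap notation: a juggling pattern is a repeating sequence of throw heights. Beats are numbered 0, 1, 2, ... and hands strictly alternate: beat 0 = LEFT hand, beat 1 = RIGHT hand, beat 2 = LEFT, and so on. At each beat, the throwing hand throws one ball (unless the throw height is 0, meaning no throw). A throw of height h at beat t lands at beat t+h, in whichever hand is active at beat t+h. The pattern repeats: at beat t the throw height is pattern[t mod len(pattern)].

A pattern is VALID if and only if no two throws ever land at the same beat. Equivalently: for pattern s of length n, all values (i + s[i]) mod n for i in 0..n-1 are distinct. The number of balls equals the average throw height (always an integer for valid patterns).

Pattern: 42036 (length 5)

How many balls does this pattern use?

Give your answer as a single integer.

Answer: 3

Derivation:
Pattern = [4, 2, 0, 3, 6], length n = 5
  position 0: throw height = 4, running sum = 4
  position 1: throw height = 2, running sum = 6
  position 2: throw height = 0, running sum = 6
  position 3: throw height = 3, running sum = 9
  position 4: throw height = 6, running sum = 15
Total sum = 15; balls = sum / n = 15 / 5 = 3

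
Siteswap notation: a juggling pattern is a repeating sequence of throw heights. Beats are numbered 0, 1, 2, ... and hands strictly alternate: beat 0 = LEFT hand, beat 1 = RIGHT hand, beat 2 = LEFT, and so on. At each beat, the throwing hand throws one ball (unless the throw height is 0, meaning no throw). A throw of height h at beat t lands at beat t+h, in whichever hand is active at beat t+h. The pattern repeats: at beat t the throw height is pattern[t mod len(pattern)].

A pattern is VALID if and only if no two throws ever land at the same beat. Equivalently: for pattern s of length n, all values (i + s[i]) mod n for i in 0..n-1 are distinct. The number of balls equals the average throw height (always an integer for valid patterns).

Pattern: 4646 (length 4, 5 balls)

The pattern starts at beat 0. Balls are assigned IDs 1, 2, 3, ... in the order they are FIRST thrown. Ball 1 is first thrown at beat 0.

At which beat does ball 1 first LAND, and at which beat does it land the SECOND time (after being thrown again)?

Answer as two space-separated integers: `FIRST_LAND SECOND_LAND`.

Beat 0 (L): throw ball1 h=4 -> lands@4:L; in-air after throw: [b1@4:L]
Beat 1 (R): throw ball2 h=6 -> lands@7:R; in-air after throw: [b1@4:L b2@7:R]
Beat 2 (L): throw ball3 h=4 -> lands@6:L; in-air after throw: [b1@4:L b3@6:L b2@7:R]
Beat 3 (R): throw ball4 h=6 -> lands@9:R; in-air after throw: [b1@4:L b3@6:L b2@7:R b4@9:R]
Beat 4 (L): throw ball1 h=4 -> lands@8:L; in-air after throw: [b3@6:L b2@7:R b1@8:L b4@9:R]
Beat 5 (R): throw ball5 h=6 -> lands@11:R; in-air after throw: [b3@6:L b2@7:R b1@8:L b4@9:R b5@11:R]
Beat 6 (L): throw ball3 h=4 -> lands@10:L; in-air after throw: [b2@7:R b1@8:L b4@9:R b3@10:L b5@11:R]
Beat 7 (R): throw ball2 h=6 -> lands@13:R; in-air after throw: [b1@8:L b4@9:R b3@10:L b5@11:R b2@13:R]
Beat 8 (L): throw ball1 h=4 -> lands@12:L; in-air after throw: [b4@9:R b3@10:L b5@11:R b1@12:L b2@13:R]
Ball 1: thrown@0 h=4 -> first land @4; rethrown@4 h=4 -> second land @8

Answer: 4 8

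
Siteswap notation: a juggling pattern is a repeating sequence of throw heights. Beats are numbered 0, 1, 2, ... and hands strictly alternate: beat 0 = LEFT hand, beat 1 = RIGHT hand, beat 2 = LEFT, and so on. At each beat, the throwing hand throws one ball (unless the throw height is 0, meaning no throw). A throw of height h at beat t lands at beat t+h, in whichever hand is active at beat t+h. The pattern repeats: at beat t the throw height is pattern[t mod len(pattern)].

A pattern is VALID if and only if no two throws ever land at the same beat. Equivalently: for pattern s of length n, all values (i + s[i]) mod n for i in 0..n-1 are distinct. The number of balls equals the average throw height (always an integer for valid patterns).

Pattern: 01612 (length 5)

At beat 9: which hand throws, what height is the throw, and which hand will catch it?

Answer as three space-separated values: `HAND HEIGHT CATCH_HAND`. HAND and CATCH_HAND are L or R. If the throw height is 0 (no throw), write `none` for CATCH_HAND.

Beat 9: 9 mod 2 = 1, so hand = R
Throw height = pattern[9 mod 5] = pattern[4] = 2
Lands at beat 9+2=11, 11 mod 2 = 1, so catch hand = R

Answer: R 2 R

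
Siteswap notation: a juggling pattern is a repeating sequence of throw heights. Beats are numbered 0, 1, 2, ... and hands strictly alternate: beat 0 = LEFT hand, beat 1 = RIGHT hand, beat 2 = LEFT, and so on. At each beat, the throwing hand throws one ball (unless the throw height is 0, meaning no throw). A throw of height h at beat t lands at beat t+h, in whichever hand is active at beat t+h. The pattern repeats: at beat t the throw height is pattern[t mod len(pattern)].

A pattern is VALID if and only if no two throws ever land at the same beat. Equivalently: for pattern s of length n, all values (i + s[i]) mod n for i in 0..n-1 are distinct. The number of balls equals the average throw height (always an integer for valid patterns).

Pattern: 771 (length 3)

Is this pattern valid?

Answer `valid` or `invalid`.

i=0: (i + s[i]) mod n = (0 + 7) mod 3 = 1
i=1: (i + s[i]) mod n = (1 + 7) mod 3 = 2
i=2: (i + s[i]) mod n = (2 + 1) mod 3 = 0
Residues: [1, 2, 0], distinct: True

Answer: valid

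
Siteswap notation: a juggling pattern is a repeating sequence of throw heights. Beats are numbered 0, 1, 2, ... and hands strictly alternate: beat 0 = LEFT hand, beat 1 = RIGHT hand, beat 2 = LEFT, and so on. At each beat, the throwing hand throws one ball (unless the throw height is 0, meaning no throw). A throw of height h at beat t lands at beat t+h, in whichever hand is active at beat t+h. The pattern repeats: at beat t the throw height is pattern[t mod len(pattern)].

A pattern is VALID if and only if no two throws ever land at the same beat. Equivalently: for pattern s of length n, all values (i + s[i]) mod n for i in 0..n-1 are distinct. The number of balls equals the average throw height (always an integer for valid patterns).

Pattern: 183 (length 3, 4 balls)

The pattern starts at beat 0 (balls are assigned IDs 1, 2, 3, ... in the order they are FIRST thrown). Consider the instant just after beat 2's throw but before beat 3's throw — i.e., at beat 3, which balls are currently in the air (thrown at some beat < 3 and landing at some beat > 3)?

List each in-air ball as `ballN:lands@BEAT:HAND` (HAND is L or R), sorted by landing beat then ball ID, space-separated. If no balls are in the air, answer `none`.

Beat 0 (L): throw ball1 h=1 -> lands@1:R; in-air after throw: [b1@1:R]
Beat 1 (R): throw ball1 h=8 -> lands@9:R; in-air after throw: [b1@9:R]
Beat 2 (L): throw ball2 h=3 -> lands@5:R; in-air after throw: [b2@5:R b1@9:R]
Beat 3 (R): throw ball3 h=1 -> lands@4:L; in-air after throw: [b3@4:L b2@5:R b1@9:R]

Answer: ball2:lands@5:R ball1:lands@9:R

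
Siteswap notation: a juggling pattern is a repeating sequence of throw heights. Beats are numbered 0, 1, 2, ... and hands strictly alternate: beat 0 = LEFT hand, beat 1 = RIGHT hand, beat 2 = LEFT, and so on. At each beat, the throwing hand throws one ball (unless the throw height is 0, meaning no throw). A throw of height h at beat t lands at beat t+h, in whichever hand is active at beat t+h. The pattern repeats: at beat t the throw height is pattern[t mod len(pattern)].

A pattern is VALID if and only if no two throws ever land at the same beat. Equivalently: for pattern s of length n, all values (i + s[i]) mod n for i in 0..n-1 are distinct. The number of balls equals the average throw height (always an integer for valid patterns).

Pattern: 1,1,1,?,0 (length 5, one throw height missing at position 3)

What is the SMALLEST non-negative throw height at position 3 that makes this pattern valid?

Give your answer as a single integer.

i=0: (0 + 1) mod 5 = 1
i=1: (1 + 1) mod 5 = 2
i=2: (2 + 1) mod 5 = 3
i=3: s[i]=? (unknown)
i=4: (4 + 0) mod 5 = 4
Known residues: [1, 2, 3, 4]; need a permutation of 0..4, so missing residue r = 0
Need (3 + s) mod 5 = 0; smallest s = (0 - 3) mod 5 = 2

Answer: 2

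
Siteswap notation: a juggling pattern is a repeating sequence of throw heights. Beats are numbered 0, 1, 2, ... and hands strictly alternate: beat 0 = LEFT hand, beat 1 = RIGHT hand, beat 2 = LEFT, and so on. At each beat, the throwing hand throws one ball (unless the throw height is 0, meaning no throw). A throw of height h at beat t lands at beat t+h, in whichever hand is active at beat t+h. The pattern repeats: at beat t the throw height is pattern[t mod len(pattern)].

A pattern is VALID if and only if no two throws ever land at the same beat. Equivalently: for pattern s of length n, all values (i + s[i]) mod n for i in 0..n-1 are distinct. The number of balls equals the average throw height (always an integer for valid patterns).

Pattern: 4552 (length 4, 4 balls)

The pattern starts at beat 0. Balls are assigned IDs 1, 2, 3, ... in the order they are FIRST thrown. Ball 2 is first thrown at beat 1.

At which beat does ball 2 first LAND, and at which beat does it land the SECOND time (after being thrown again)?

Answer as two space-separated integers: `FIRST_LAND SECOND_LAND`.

Answer: 6 11

Derivation:
Beat 0 (L): throw ball1 h=4 -> lands@4:L; in-air after throw: [b1@4:L]
Beat 1 (R): throw ball2 h=5 -> lands@6:L; in-air after throw: [b1@4:L b2@6:L]
Beat 2 (L): throw ball3 h=5 -> lands@7:R; in-air after throw: [b1@4:L b2@6:L b3@7:R]
Beat 3 (R): throw ball4 h=2 -> lands@5:R; in-air after throw: [b1@4:L b4@5:R b2@6:L b3@7:R]
Beat 4 (L): throw ball1 h=4 -> lands@8:L; in-air after throw: [b4@5:R b2@6:L b3@7:R b1@8:L]
Beat 5 (R): throw ball4 h=5 -> lands@10:L; in-air after throw: [b2@6:L b3@7:R b1@8:L b4@10:L]
Beat 6 (L): throw ball2 h=5 -> lands@11:R; in-air after throw: [b3@7:R b1@8:L b4@10:L b2@11:R]
Beat 7 (R): throw ball3 h=2 -> lands@9:R; in-air after throw: [b1@8:L b3@9:R b4@10:L b2@11:R]
Beat 8 (L): throw ball1 h=4 -> lands@12:L; in-air after throw: [b3@9:R b4@10:L b2@11:R b1@12:L]
Beat 9 (R): throw ball3 h=5 -> lands@14:L; in-air after throw: [b4@10:L b2@11:R b1@12:L b3@14:L]
Beat 10 (L): throw ball4 h=5 -> lands@15:R; in-air after throw: [b2@11:R b1@12:L b3@14:L b4@15:R]
Beat 11 (R): throw ball2 h=2 -> lands@13:R; in-air after throw: [b1@12:L b2@13:R b3@14:L b4@15:R]
Ball 2: thrown@1 h=5 -> first land @6; rethrown@6 h=5 -> second land @11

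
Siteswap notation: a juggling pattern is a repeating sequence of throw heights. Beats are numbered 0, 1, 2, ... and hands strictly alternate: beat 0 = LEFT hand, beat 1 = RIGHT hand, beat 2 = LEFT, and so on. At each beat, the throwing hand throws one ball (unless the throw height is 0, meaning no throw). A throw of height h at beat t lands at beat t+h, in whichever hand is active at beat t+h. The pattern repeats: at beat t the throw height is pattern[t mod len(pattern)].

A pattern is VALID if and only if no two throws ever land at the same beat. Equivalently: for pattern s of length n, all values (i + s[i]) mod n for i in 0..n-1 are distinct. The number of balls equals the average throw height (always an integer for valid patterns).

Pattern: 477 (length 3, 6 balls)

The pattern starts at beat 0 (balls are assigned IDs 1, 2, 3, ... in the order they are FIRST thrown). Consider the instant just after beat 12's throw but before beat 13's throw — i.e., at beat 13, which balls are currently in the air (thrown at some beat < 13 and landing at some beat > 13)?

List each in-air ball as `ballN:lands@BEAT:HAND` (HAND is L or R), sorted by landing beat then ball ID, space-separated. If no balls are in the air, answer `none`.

Answer: ball4:lands@14:L ball2:lands@15:R ball5:lands@16:L ball6:lands@17:R ball1:lands@18:L

Derivation:
Beat 0 (L): throw ball1 h=4 -> lands@4:L; in-air after throw: [b1@4:L]
Beat 1 (R): throw ball2 h=7 -> lands@8:L; in-air after throw: [b1@4:L b2@8:L]
Beat 2 (L): throw ball3 h=7 -> lands@9:R; in-air after throw: [b1@4:L b2@8:L b3@9:R]
Beat 3 (R): throw ball4 h=4 -> lands@7:R; in-air after throw: [b1@4:L b4@7:R b2@8:L b3@9:R]
Beat 4 (L): throw ball1 h=7 -> lands@11:R; in-air after throw: [b4@7:R b2@8:L b3@9:R b1@11:R]
Beat 5 (R): throw ball5 h=7 -> lands@12:L; in-air after throw: [b4@7:R b2@8:L b3@9:R b1@11:R b5@12:L]
Beat 6 (L): throw ball6 h=4 -> lands@10:L; in-air after throw: [b4@7:R b2@8:L b3@9:R b6@10:L b1@11:R b5@12:L]
Beat 7 (R): throw ball4 h=7 -> lands@14:L; in-air after throw: [b2@8:L b3@9:R b6@10:L b1@11:R b5@12:L b4@14:L]
Beat 8 (L): throw ball2 h=7 -> lands@15:R; in-air after throw: [b3@9:R b6@10:L b1@11:R b5@12:L b4@14:L b2@15:R]
Beat 9 (R): throw ball3 h=4 -> lands@13:R; in-air after throw: [b6@10:L b1@11:R b5@12:L b3@13:R b4@14:L b2@15:R]
Beat 10 (L): throw ball6 h=7 -> lands@17:R; in-air after throw: [b1@11:R b5@12:L b3@13:R b4@14:L b2@15:R b6@17:R]
Beat 11 (R): throw ball1 h=7 -> lands@18:L; in-air after throw: [b5@12:L b3@13:R b4@14:L b2@15:R b6@17:R b1@18:L]
Beat 12 (L): throw ball5 h=4 -> lands@16:L; in-air after throw: [b3@13:R b4@14:L b2@15:R b5@16:L b6@17:R b1@18:L]
Beat 13 (R): throw ball3 h=7 -> lands@20:L; in-air after throw: [b4@14:L b2@15:R b5@16:L b6@17:R b1@18:L b3@20:L]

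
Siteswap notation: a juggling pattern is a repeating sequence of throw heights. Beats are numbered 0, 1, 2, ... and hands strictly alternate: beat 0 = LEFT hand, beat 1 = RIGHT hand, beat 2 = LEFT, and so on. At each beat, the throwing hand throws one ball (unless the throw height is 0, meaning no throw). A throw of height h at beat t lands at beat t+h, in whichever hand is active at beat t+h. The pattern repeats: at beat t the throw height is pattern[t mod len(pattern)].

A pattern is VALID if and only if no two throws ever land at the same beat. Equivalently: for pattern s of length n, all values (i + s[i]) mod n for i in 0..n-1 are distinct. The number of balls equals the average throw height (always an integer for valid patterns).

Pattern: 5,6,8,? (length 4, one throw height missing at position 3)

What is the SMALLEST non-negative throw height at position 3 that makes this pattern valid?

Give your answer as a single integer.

Answer: 1

Derivation:
i=0: (0 + 5) mod 4 = 1
i=1: (1 + 6) mod 4 = 3
i=2: (2 + 8) mod 4 = 2
i=3: s[i]=? (unknown)
Known residues: [1, 2, 3]; need a permutation of 0..3, so missing residue r = 0
Need (3 + s) mod 4 = 0; smallest s = (0 - 3) mod 4 = 1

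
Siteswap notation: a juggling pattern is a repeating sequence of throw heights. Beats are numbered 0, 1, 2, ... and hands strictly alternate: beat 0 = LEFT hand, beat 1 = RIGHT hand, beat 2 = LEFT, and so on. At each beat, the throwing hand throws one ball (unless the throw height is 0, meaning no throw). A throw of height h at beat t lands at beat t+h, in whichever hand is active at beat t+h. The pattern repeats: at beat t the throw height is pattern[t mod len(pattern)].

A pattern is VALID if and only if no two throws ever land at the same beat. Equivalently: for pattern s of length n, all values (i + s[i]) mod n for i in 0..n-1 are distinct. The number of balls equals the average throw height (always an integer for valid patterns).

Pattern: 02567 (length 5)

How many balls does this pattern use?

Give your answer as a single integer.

Pattern = [0, 2, 5, 6, 7], length n = 5
  position 0: throw height = 0, running sum = 0
  position 1: throw height = 2, running sum = 2
  position 2: throw height = 5, running sum = 7
  position 3: throw height = 6, running sum = 13
  position 4: throw height = 7, running sum = 20
Total sum = 20; balls = sum / n = 20 / 5 = 4

Answer: 4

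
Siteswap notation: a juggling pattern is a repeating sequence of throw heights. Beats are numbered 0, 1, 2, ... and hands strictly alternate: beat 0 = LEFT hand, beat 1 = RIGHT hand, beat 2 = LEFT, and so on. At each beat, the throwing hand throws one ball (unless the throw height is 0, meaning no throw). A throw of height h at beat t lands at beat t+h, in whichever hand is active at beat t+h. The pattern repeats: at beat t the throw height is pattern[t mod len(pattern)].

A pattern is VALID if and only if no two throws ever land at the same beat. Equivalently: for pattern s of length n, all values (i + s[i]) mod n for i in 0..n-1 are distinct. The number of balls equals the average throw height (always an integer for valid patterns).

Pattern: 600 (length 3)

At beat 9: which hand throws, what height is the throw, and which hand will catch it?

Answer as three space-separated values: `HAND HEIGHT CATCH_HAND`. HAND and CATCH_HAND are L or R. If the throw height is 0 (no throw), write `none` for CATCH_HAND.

Beat 9: 9 mod 2 = 1, so hand = R
Throw height = pattern[9 mod 3] = pattern[0] = 6
Lands at beat 9+6=15, 15 mod 2 = 1, so catch hand = R

Answer: R 6 R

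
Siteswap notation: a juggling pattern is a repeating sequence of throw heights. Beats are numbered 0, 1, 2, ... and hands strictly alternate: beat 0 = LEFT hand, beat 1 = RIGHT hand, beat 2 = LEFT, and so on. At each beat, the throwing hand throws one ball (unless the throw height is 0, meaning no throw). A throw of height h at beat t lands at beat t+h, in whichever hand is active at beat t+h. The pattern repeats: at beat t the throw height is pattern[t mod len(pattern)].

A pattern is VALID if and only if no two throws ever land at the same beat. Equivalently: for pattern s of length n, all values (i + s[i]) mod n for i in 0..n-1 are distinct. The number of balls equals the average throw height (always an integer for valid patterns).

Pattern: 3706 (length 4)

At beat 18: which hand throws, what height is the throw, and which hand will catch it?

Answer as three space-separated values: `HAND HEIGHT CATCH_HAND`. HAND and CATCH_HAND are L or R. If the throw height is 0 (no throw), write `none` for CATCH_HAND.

Answer: L 0 none

Derivation:
Beat 18: 18 mod 2 = 0, so hand = L
Throw height = pattern[18 mod 4] = pattern[2] = 0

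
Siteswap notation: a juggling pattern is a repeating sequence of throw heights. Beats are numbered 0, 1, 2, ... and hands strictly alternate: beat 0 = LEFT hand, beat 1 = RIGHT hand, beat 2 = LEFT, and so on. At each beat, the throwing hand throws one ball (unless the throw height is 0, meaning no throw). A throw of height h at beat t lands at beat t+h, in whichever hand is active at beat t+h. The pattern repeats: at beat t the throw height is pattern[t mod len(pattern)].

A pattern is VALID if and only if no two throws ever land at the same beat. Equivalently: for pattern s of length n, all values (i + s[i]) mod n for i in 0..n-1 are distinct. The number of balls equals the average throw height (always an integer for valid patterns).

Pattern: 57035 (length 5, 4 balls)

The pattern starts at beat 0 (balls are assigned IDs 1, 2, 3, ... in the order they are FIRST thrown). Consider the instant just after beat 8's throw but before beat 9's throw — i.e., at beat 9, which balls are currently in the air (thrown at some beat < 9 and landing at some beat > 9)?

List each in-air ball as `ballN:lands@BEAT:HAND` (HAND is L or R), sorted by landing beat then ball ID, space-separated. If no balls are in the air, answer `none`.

Beat 0 (L): throw ball1 h=5 -> lands@5:R; in-air after throw: [b1@5:R]
Beat 1 (R): throw ball2 h=7 -> lands@8:L; in-air after throw: [b1@5:R b2@8:L]
Beat 3 (R): throw ball3 h=3 -> lands@6:L; in-air after throw: [b1@5:R b3@6:L b2@8:L]
Beat 4 (L): throw ball4 h=5 -> lands@9:R; in-air after throw: [b1@5:R b3@6:L b2@8:L b4@9:R]
Beat 5 (R): throw ball1 h=5 -> lands@10:L; in-air after throw: [b3@6:L b2@8:L b4@9:R b1@10:L]
Beat 6 (L): throw ball3 h=7 -> lands@13:R; in-air after throw: [b2@8:L b4@9:R b1@10:L b3@13:R]
Beat 8 (L): throw ball2 h=3 -> lands@11:R; in-air after throw: [b4@9:R b1@10:L b2@11:R b3@13:R]
Beat 9 (R): throw ball4 h=5 -> lands@14:L; in-air after throw: [b1@10:L b2@11:R b3@13:R b4@14:L]

Answer: ball1:lands@10:L ball2:lands@11:R ball3:lands@13:R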